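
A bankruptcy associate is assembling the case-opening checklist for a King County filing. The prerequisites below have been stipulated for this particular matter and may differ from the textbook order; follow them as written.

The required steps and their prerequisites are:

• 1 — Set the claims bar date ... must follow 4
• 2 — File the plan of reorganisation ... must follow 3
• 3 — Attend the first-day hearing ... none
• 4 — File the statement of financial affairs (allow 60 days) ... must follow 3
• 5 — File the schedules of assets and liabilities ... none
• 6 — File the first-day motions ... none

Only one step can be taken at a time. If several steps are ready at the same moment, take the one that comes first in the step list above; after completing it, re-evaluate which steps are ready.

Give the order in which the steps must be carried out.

3, 5 and 6 have no prerequisites; 3 is listed earlier, so 3 is first.
Now 2, 4, 5 and 6 have their prerequisites met. 2 is listed earlier, so 2 next.
Ready: 4, 5 and 6. 4 is listed earlier → 4.
1, 5 and 6 are all available; 1 is listed earlier → 1.
5 and 6 are both available; 5 is listed earlier → 5.
Next only 6 has its prerequisites met → 6.

3, 2, 4, 1, 5, 6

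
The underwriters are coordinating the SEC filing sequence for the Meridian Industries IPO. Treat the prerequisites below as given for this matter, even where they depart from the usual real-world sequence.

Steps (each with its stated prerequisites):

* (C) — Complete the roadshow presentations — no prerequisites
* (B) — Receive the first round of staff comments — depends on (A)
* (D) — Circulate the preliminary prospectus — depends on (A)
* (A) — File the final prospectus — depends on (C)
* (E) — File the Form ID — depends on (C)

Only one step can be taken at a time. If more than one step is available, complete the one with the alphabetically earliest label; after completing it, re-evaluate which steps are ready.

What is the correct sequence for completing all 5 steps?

(C) is the only step with nothing outstanding, so it goes first.
(A) and (E) are both available; (A) has the earlier label → (A).
(B), (D) and (E) are all available; (B) has the earlier label → (B).
(D) and (E) are both available; (D) has the earlier label → (D).
(E) is the only step now ready → (E).

(C), (A), (B), (D), (E)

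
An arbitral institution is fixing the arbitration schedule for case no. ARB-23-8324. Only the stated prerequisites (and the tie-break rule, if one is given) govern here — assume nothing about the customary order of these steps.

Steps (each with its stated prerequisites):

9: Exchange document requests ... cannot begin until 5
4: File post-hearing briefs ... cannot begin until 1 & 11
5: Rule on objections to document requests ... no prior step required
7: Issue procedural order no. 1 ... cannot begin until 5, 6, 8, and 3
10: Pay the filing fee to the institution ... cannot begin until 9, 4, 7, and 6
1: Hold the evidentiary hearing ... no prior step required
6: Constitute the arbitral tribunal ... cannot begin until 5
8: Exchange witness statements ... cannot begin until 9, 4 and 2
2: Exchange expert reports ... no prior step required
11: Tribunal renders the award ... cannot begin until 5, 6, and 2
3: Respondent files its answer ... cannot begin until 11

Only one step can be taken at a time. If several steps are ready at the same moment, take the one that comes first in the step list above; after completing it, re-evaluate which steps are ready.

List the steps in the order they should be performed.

5 9 1 6 2 11 4 8 3 7 10

Nothing is required for 5, 1 and 2. 5 is listed earlier → 5 first.
9, 1, 6 and 2 are all available; 9 is listed earlier → 9.
Ready: 1, 6 and 2. 1 is listed earlier → 1.
Now 6 and 2 have their prerequisites met. 6 is listed earlier, so 6 next.
Next only 2 has its prerequisites met → 2.
11 needed 5, 6 and 2, now all done → 11.
Now 4 and 3 have their prerequisites met. 4 is listed earlier, so 4 next.
Now 8 and 3 have their prerequisites met. 8 is listed earlier, so 8 next.
3 is the only step now ready → 3.
7 needed 5, 6, 8 and 3, now all done → 7.
That leaves 10 as the only ready step → 10.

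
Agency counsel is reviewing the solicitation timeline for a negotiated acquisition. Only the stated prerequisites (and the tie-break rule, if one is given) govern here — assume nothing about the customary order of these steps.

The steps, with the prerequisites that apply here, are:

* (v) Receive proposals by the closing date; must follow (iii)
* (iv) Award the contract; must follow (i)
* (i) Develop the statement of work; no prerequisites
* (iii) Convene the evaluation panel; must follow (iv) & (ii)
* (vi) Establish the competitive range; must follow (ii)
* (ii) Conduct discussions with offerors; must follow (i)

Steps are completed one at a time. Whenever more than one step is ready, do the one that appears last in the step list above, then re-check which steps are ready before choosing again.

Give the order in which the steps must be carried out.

(i), (ii), (vi), (iv), (iii), (v)

(i) is the only step with nothing outstanding, so it goes first.
Ready: (ii) and (iv). (ii) is listed later → (ii).
(vi) now also ready, so the ready set is {(vi), (iv)}; (vi) is listed later → (vi).
That leaves (iv) as the only ready step → (iv).
Next only (iii) has its prerequisites met → (iii).
Next only (v) has its prerequisites met → (v).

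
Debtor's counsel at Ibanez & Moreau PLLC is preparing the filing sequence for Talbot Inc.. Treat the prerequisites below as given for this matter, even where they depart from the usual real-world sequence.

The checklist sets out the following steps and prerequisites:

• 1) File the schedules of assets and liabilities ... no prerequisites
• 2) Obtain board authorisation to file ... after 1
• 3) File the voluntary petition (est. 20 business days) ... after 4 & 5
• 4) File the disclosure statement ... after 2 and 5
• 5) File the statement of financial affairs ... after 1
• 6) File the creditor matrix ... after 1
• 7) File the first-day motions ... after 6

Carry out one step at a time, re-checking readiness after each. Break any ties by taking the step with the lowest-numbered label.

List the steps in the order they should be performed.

1 is the only step with nothing outstanding, so it goes first.
Now 2, 5 and 6 have their prerequisites met. 2 has the earlier label, so 2 next.
Ready: 5 and 6. 5 has the earlier label → 5.
4 now also ready, so the ready set is {4, 6}; 4 has the earlier label → 4.
3 now also ready, so the ready set is {3, 6}; 3 has the earlier label → 3.
That leaves 6 as the only ready step → 6.
7 needed 6, now all done → 7.

1, 2, 5, 4, 3, 6, 7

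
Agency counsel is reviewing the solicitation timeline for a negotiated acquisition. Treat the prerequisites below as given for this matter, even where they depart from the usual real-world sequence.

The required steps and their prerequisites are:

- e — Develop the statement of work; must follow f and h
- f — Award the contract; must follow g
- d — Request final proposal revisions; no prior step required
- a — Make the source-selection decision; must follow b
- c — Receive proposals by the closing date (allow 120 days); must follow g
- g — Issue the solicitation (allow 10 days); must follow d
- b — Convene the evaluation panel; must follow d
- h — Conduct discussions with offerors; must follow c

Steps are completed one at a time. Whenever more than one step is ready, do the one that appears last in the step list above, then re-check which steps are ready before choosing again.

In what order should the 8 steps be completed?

d, b, g, c, h, a, f, e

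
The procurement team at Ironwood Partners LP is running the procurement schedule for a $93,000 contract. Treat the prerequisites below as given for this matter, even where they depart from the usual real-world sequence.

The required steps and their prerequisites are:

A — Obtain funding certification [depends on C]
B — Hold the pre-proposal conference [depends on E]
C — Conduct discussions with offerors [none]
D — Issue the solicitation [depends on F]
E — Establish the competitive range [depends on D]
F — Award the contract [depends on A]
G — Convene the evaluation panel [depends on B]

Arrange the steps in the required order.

C → A → F → D → E → B → G

C has no prerequisites → C first.
Next only A has its prerequisites met → A.
F needed A, now all done → F.
That leaves D as the only ready step → D.
E needed D, now all done → E.
B needed E, now all done → B.
G needed B, now all done → G.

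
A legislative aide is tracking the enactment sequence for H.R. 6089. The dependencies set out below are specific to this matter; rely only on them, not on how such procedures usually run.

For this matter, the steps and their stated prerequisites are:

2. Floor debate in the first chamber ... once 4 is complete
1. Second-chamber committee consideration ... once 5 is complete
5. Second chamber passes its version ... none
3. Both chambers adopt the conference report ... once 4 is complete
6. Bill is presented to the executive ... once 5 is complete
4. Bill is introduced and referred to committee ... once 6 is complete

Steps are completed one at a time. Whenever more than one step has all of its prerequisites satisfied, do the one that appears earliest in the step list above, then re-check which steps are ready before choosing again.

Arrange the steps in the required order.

5 → 1 → 6 → 4 → 2 → 3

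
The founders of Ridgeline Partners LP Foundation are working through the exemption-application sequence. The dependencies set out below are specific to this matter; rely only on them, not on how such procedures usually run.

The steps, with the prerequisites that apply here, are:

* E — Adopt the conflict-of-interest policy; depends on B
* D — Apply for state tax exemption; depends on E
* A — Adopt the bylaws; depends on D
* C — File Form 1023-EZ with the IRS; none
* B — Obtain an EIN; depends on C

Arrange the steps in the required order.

C → B → E → D → A

Only C has no prerequisites, so it is first.
That leaves B as the only ready step → B.
That leaves E as the only ready step → E.
That leaves D as the only ready step → D.
A needed D, now all done → A.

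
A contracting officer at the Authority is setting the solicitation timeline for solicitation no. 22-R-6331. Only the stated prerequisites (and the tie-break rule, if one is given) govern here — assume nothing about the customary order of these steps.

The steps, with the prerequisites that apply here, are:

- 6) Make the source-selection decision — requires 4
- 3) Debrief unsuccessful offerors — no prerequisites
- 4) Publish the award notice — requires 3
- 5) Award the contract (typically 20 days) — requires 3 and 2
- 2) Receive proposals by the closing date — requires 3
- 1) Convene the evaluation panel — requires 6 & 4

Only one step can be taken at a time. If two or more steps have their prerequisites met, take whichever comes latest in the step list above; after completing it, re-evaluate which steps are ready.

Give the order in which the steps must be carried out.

3 → 2 → 5 → 4 → 6 → 1

3 is the only step with nothing outstanding, so it goes first.
Ready: 2 and 4. 2 is listed later → 2.
Now 5 and 4 have their prerequisites met. 5 is listed later, so 5 next.
4 needed 3, now all done → 4.
That leaves 6 as the only ready step → 6.
1 is the only step now ready → 1.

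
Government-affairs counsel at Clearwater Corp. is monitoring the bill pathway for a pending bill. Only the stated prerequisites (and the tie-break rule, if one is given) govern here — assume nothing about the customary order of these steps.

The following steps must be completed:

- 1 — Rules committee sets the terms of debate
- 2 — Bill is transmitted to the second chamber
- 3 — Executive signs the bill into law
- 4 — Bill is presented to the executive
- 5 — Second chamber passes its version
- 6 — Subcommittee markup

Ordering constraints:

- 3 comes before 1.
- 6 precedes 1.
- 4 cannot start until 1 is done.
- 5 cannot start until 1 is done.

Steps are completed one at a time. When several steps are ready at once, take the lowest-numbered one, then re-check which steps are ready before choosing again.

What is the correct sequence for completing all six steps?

2, 3 and 6 have no prerequisites; 2 has the earlier label, so 2 is first.
3 and 6 are both available; 3 has the earlier label → 3.
That leaves 6 as the only ready step → 6.
1 is the only step now ready → 1.
4 and 5 are both available; 4 has the earlier label → 4.
That leaves 5 as the only ready step → 5.

2 → 3 → 6 → 1 → 4 → 5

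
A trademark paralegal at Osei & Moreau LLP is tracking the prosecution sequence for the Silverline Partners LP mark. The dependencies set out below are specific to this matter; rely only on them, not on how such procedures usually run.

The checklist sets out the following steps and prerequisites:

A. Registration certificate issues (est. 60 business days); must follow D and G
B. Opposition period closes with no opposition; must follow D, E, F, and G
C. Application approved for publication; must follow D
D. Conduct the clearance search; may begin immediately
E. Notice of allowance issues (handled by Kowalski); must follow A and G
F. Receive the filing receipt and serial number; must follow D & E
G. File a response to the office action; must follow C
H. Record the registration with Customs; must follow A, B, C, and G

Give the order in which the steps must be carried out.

D C G A E F B H

D is the only step with nothing outstanding, so it goes first.
That leaves C as the only ready step → C.
G is the only step now ready → G.
That leaves A as the only ready step → A.
Next only E has its prerequisites met → E.
That leaves F as the only ready step → F.
B needed D, E, F and G, now all done → B.
H is the only step now ready → H.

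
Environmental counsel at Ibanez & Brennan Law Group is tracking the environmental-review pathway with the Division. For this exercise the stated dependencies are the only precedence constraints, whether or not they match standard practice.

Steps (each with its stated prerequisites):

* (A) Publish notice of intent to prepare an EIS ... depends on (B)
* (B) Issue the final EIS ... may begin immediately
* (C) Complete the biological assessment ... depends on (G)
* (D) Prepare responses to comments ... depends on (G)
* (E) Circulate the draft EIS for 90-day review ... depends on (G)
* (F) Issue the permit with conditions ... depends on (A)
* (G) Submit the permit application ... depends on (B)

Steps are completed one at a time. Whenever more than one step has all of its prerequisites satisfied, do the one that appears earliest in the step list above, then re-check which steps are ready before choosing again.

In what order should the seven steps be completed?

(B), (A), (F), (G), (C), (D), (E)

Only (B) has no prerequisites, so it is first.
(A) and (G) are both available; (A) is listed earlier → (A).
Now (F) and (G) have their prerequisites met. (F) is listed earlier, so (F) next.
Next only (G) has its prerequisites met → (G).
Ready: (C), (D) and (E). (C) is listed earlier → (C).
Ready: (D) and (E). (D) is listed earlier → (D).
(E) needed (G), now all done → (E).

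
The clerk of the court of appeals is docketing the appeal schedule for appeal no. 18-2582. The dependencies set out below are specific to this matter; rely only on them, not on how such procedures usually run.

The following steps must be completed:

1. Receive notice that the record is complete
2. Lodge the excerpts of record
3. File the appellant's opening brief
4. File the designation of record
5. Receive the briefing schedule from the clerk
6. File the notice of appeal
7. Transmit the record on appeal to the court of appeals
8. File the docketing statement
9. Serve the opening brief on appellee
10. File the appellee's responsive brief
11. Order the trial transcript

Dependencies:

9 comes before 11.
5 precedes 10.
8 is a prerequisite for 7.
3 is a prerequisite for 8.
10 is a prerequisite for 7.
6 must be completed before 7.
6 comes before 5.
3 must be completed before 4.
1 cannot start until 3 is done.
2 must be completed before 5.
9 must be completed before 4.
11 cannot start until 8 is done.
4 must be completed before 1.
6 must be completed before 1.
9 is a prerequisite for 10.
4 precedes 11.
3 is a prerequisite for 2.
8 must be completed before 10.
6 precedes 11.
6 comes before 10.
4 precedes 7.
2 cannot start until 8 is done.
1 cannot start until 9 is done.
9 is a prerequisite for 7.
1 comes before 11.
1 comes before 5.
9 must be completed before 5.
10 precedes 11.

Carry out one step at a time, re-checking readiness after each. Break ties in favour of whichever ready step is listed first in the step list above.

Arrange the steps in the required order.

3, 6, 8, 2, 9, 4, 1, 5, 10, 7, 11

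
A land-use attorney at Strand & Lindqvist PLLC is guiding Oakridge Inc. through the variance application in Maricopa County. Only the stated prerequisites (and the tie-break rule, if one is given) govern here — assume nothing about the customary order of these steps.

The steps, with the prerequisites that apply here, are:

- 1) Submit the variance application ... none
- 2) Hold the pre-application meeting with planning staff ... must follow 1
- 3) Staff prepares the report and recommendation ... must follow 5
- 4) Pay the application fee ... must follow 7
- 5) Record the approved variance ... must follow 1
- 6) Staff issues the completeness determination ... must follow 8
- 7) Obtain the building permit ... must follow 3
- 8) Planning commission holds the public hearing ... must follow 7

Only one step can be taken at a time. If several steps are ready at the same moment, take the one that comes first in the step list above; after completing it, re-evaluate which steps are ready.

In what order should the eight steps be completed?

1, 2, 5, 3, 7, 4, 8, 6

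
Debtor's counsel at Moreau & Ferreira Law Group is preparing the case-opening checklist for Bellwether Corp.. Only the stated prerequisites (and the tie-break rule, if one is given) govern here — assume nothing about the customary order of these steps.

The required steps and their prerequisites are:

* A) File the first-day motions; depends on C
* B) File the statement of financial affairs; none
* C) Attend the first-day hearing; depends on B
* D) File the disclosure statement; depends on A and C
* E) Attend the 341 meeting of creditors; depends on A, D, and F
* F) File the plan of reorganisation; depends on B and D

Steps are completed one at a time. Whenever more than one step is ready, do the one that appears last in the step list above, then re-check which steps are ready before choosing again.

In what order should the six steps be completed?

B, C, A, D, F, E

B has no prerequisites → B first.
C needed B, now all done → C.
A needed C, now all done → A.
That leaves D as the only ready step → D.
That leaves F as the only ready step → F.
Next only E has its prerequisites met → E.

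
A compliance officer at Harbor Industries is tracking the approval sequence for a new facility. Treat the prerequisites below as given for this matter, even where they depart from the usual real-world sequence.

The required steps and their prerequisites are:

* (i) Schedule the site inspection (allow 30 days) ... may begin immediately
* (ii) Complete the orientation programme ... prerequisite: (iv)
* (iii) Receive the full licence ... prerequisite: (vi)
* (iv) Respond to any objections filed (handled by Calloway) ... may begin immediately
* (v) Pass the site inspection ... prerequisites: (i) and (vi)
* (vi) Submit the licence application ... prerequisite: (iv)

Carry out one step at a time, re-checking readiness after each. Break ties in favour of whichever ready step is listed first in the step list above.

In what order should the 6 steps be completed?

(i), (iv), (ii), (vi), (iii), (v)

(i) and (iv) have no prerequisites; (i) is listed earlier, so (i) is first.
Next only (iv) has its prerequisites met → (iv).
Now (ii) and (vi) have their prerequisites met. (ii) is listed earlier, so (ii) next.
(vi) needed (iv), now all done → (vi).
Ready: (iii) and (v). (iii) is listed earlier → (iii).
(v) needed (i) and (vi), now all done → (v).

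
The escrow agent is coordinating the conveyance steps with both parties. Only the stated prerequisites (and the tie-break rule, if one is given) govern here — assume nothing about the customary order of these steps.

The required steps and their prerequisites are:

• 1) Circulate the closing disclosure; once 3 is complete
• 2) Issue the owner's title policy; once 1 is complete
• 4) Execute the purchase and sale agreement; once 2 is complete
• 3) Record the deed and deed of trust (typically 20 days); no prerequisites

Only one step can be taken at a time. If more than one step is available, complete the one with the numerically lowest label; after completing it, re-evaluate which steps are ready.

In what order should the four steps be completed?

3 has no prerequisites → 3 first.
1 needed 3, now all done → 1.
That leaves 2 as the only ready step → 2.
4 needed 2, now all done → 4.

3, 1, 2, 4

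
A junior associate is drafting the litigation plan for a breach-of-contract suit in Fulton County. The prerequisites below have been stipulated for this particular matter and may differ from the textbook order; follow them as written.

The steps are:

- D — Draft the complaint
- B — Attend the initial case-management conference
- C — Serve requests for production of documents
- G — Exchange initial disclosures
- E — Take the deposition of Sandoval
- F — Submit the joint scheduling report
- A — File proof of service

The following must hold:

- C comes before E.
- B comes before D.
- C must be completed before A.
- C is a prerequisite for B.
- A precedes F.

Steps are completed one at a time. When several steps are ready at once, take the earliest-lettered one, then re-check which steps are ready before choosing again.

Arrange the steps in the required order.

C → A → B → D → E → F → G

Nothing is required for C and G. C has the earlier label → C first.
Ready: A, B, E and G. A has the earlier label → A.
Ready: B, E, F and G. B has the earlier label → B.
D now also ready, so the ready set is {D, E, F, G}; D has the earlier label → D.
E, F and G are all available; E has the earlier label → E.
Now F and G have their prerequisites met. F has the earlier label, so F next.
G is the only step now ready → G.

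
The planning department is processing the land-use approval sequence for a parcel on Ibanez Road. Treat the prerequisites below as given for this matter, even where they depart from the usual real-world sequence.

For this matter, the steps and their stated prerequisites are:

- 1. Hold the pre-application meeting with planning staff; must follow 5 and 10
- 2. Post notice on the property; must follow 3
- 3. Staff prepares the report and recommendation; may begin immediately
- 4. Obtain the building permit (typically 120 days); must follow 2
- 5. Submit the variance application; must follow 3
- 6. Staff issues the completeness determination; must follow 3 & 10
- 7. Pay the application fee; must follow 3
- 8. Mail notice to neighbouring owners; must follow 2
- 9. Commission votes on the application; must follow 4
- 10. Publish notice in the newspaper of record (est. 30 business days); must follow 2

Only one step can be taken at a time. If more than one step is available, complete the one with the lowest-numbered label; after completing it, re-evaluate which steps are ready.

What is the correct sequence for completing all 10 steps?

3 2 4 5 7 8 9 10 1 6

3 has no prerequisites → 3 first.
Ready: 2, 5 and 7. 2 has the earlier label → 2.
4, 5, 7, 8 and 10 are all available; 4 has the earlier label → 4.
9 now also ready, so the ready set is {5, 7, 8, 9, 10}; 5 has the earlier label → 5.
7, 8, 9 and 10 are all available; 7 has the earlier label → 7.
8, 9 and 10 are all available; 8 has the earlier label → 8.
Ready: 9 and 10. 9 has the earlier label → 9.
10 needed 2, now all done → 10.
Now 1 and 6 have their prerequisites met. 1 has the earlier label, so 1 next.
That leaves 6 as the only ready step → 6.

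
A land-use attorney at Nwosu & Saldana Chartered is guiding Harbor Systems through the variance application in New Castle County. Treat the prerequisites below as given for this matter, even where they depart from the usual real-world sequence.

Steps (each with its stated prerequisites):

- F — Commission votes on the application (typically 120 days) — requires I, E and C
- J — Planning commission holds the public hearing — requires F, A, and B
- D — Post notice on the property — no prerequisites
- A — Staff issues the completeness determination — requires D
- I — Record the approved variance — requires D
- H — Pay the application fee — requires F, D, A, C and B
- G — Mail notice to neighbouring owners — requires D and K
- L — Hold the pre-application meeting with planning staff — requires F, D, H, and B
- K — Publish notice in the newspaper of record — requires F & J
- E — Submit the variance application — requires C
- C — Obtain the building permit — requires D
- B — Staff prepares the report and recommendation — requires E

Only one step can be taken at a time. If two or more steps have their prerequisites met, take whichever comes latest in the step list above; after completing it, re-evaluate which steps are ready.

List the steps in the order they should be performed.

D C E B I A F H L J K G

Only D has no prerequisites, so it is first.
Ready: C, I and A. C is listed later → C.
E now also ready, so the ready set is {E, I, A}; E is listed later → E.
Now B, I and A have their prerequisites met. B is listed later, so B next.
Ready: I and A. I is listed later → I.
F now also ready, so the ready set is {A, F}; A is listed later → A.
F is the only step now ready → F.
Now H and J have their prerequisites met. H is listed later, so H next.
Now L and J have their prerequisites met. L is listed later, so L next.
Next only J has its prerequisites met → J.
K needed J and F, now all done → K.
G needed K and D, now all done → G.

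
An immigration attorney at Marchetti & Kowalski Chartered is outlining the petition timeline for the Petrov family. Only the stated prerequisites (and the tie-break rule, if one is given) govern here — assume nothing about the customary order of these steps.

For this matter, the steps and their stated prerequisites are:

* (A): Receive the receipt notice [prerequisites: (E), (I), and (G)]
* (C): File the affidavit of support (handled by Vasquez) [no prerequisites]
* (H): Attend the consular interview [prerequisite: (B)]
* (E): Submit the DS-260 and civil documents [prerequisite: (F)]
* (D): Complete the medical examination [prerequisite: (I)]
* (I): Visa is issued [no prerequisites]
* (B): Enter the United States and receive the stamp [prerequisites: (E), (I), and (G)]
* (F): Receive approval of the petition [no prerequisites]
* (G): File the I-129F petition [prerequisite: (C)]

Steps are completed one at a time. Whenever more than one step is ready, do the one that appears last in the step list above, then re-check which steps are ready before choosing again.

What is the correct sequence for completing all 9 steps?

(F), (I), (D), (E), (C), (G), (B), (H), (A)

(F), (I) and (C) have no prerequisites; (F) is listed later, so (F) is first.
(E) now also ready, so the ready set is {(I), (E), (C)}; (I) is listed later → (I).
(D) now also ready, so the ready set is {(D), (E), (C)}; (D) is listed later → (D).
Ready: (E) and (C). (E) is listed later → (E).
(C) is the only step now ready → (C).
(G) needed (C), now all done → (G).
(B) and (A) are both available; (B) is listed later → (B).
(H) now also ready, so the ready set is {(H), (A)}; (H) is listed later → (H).
That leaves (A) as the only ready step → (A).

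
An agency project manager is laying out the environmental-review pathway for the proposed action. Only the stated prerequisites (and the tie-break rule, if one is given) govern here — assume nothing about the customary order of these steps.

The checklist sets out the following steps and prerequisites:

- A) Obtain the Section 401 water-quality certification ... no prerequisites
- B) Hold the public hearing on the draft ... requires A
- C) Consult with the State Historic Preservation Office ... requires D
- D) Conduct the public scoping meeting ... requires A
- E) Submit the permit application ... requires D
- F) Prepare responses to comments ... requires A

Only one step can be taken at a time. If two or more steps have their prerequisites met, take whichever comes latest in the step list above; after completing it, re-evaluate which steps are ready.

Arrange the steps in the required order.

A, F, D, E, C, B

Only A has no prerequisites, so it is first.
F, D and B are all available; F is listed later → F.
D and B are both available; D is listed later → D.
E and C now also ready, so the ready set is {E, C, B}; E is listed later → E.
Ready: C and B. C is listed later → C.
B needed A, now all done → B.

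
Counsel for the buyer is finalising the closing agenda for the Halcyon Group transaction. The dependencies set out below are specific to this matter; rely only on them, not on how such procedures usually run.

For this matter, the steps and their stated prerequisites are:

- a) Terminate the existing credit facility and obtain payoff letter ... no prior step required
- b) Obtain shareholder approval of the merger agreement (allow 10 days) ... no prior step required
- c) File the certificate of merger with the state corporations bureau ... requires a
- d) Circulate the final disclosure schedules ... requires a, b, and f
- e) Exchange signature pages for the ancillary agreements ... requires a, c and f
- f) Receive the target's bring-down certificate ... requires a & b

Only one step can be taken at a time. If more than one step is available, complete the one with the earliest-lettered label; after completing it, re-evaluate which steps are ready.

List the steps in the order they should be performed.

a, b, c, f, d, e

a and b have no prerequisites; a has the earlier label, so a is first.
c now also ready, so the ready set is {b, c}; b has the earlier label → b.
Ready: c and f. c has the earlier label → c.
That leaves f as the only ready step → f.
Ready: d and e. d has the earlier label → d.
That leaves e as the only ready step → e.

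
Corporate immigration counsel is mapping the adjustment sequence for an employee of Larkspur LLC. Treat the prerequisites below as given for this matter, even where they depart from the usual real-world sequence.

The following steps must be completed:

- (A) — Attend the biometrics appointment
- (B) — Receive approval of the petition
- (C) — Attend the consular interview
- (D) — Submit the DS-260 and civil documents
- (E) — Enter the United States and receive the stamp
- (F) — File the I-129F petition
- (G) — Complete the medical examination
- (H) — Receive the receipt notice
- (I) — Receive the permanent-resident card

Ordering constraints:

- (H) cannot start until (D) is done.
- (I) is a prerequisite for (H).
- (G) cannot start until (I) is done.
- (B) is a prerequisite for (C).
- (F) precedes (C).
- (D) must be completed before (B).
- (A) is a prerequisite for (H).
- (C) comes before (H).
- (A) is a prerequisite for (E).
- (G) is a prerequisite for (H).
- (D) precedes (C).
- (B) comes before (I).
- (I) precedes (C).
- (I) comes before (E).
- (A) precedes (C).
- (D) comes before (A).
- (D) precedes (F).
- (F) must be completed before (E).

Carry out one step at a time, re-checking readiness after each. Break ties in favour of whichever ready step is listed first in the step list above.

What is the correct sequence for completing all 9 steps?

(D) is the only step with nothing outstanding, so it goes first.
Ready: (A), (B) and (F). (A) is listed earlier → (A).
Now (B) and (F) have their prerequisites met. (B) is listed earlier, so (B) next.
(I) now also ready, so the ready set is {(F), (I)}; (F) is listed earlier → (F).
Next only (I) has its prerequisites met → (I).
Ready: (C), (E) and (G). (C) is listed earlier → (C).
Ready: (E) and (G). (E) is listed earlier → (E).
Next only (G) has its prerequisites met → (G).
(H) needed (A), (C), (D), (G) and (I), now all done → (H).

(D), (A), (B), (F), (I), (C), (E), (G), (H)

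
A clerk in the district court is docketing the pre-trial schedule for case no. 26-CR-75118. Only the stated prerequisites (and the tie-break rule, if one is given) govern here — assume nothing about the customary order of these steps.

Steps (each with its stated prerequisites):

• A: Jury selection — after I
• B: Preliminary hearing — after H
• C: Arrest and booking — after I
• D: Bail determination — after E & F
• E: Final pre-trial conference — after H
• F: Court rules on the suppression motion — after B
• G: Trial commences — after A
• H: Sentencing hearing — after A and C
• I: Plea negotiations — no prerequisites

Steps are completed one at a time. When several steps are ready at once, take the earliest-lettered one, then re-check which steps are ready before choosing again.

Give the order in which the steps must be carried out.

I A C G H B E F D

I is the only step with nothing outstanding, so it goes first.
Now A and C have their prerequisites met. A has the earlier label, so A next.
C and G are both available; C has the earlier label → C.
Now G and H have their prerequisites met. G has the earlier label, so G next.
H needed A and C, now all done → H.
B and E are both available; B has the earlier label → B.
Ready: E and F. E has the earlier label → E.
Next only F has its prerequisites met → F.
D is the only step now ready → D.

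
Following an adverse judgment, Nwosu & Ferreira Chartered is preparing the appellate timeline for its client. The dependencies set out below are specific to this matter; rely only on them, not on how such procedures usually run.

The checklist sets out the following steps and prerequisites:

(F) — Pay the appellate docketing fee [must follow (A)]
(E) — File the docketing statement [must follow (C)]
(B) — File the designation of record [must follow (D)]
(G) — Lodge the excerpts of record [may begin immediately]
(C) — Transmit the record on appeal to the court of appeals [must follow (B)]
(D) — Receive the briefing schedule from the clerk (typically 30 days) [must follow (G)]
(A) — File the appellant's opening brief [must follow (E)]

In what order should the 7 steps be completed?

(G), (D), (B), (C), (E), (A), (F)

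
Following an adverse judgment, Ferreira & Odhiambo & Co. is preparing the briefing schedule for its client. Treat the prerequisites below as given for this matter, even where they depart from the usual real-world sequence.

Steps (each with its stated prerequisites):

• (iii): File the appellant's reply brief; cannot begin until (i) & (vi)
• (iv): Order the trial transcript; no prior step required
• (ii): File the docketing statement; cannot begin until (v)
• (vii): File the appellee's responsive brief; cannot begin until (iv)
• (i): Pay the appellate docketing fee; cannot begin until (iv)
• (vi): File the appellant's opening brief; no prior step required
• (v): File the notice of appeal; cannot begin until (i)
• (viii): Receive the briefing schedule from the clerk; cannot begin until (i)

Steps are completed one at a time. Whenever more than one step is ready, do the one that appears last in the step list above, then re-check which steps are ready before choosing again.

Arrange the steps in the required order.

(vi) (iv) (i) (viii) (v) (vii) (ii) (iii)

Nothing is required for (vi) and (iv). (vi) is listed later → (vi) first.
(iv) is the only step now ready → (iv).
Now (i) and (vii) have their prerequisites met. (i) is listed later, so (i) next.
(viii), (v) and (iii) now also ready, so the ready set is {(viii), (v), (vii), (iii)}; (viii) is listed later → (viii).
Ready: (v), (vii) and (iii). (v) is listed later → (v).
(ii) now also ready, so the ready set is {(vii), (ii), (iii)}; (vii) is listed later → (vii).
(ii) and (iii) are both available; (ii) is listed later → (ii).
Next only (iii) has its prerequisites met → (iii).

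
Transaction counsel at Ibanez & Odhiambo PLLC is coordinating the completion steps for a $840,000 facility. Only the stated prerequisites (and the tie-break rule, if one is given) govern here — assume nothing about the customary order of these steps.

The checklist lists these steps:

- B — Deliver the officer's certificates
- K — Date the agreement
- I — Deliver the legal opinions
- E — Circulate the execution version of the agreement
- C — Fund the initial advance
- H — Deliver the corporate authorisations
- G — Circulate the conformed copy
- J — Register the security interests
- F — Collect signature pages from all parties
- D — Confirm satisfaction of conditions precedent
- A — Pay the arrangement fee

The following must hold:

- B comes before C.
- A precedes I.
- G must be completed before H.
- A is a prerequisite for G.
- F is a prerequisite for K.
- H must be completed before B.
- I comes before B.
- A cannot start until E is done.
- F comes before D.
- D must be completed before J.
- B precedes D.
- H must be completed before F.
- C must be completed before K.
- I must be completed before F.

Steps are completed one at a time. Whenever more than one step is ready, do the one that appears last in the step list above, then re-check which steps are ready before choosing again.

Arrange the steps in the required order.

E is the only step with nothing outstanding, so it goes first.
That leaves A as the only ready step → A.
Now G and I have their prerequisites met. G is listed later, so G next.
Ready: H and I. H is listed later → H.
I needed A, now all done → I.
F and B are both available; F is listed later → F.
B needed H and I, now all done → B.
Now D and C have their prerequisites met. D is listed later, so D next.
Ready: J and C. J is listed later → J.
C is the only step now ready → C.
That leaves K as the only ready step → K.

E, A, G, H, I, F, B, D, J, C, K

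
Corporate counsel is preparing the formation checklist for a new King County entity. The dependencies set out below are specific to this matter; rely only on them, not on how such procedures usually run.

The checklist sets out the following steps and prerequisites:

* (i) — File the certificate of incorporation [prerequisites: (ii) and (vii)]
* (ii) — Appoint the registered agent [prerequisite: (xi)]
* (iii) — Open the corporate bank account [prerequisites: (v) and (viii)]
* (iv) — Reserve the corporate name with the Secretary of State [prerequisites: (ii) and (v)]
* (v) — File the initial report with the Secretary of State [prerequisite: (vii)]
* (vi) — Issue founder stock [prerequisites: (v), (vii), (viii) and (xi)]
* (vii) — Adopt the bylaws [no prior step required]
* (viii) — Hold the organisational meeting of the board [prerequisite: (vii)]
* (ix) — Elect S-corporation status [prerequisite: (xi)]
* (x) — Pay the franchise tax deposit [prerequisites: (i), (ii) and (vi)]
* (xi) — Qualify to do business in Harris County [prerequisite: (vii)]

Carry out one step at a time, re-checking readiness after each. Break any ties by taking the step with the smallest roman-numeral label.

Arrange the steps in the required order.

(vii) (v) (viii) (iii) (xi) (ii) (i) (iv) (vi) (ix) (x)

(vii) has no prerequisites → (vii) first.
(v), (viii) and (xi) are all available; (v) has the earlier label → (v).
Ready: (viii) and (xi). (viii) has the earlier label → (viii).
(iii) now also ready, so the ready set is {(iii), (xi)}; (iii) has the earlier label → (iii).
(xi) needed (vii), now all done → (xi).
Now (ii), (vi) and (ix) have their prerequisites met. (ii) has the earlier label, so (ii) next.
(i) and (iv) now also ready, so the ready set is {(i), (iv), (vi), (ix)}; (i) has the earlier label → (i).
Now (iv), (vi) and (ix) have their prerequisites met. (iv) has the earlier label, so (iv) next.
Now (vi) and (ix) have their prerequisites met. (vi) has the earlier label, so (vi) next.
Now (ix) and (x) have their prerequisites met. (ix) has the earlier label, so (ix) next.
Next only (x) has its prerequisites met → (x).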